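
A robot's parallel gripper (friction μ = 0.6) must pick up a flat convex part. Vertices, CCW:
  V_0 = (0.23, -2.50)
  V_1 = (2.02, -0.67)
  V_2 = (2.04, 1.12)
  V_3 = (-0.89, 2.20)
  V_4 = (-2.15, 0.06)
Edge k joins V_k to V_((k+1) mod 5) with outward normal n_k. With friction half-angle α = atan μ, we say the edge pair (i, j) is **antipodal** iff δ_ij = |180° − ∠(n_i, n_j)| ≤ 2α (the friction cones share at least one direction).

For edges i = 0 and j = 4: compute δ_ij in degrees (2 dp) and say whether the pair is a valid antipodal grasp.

δ = 87.28°, invalid

α = atan 0.6 = 30.96°;  2α = 61.93°
edge 0: e_0 = (+1.79, +1.83);  n_0 = (+0.7149, -0.6993)
edge 4: e_4 = (+2.38, -2.56);  n_4 = (-0.7324, -0.6809)
∠(n_0, n_4) = 92.72°
δ = |180° − 92.72°| = 87.28°
87.28° > 2α = 61.93°  →  invalid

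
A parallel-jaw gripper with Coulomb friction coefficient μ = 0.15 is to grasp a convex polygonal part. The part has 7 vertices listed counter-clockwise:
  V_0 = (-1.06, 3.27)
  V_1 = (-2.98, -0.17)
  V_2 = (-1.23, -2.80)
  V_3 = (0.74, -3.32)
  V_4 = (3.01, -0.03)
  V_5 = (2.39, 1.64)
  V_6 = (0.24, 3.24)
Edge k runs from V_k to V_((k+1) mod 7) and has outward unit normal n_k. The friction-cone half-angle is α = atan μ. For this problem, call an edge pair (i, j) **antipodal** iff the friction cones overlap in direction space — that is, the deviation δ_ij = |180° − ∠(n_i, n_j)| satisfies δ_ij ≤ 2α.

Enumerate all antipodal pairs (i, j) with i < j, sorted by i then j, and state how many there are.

α = atan 0.15 = 8.53°;  2α = 17.06°
n_0 = (-0.8732, +0.4874)
n_1 = (-0.8325, -0.5540)
n_2 = (-0.2552, -0.9669)
n_3 = (+0.8231, -0.5679)
n_4 = (+0.9375, +0.3480)
n_5 = (+0.5970, +0.8022)
n_6 = (+0.0231, +0.9997)
  (0,1): δ = 117.19°  ·
  (0,2): δ = 75.62°  ·
  (0,3): δ = 5.44°  ✓
  (0,4): δ = 49.54°  ·
  (0,5): δ = 82.51°  ·
  (0,6): δ = 117.85°  ·
  (1,2): δ = 138.43°  ·
  (1,3): δ = 68.24°  ·
  (1,4): δ = 13.27°  ✓
  (1,5): δ = 19.70°  ·
  (1,6): δ = 55.04°  ·
  (2,3): δ = 109.82°  ·
  (2,4): δ = 54.85°  ·
  (2,5): δ = 21.87°  ·
  (2,6): δ = 13.46°  ✓
  (3,4): δ = 125.03°  ·
  (3,5): δ = 92.05°  ·
  (3,6): δ = 56.72°  ·
  (4,5): δ = 147.02°  ·
  (4,6): δ = 111.69°  ·
  (5,6): δ = 144.67°  ·
antipodal pairs: 3

count = 3; pairs: (0,3), (1,4), (2,6)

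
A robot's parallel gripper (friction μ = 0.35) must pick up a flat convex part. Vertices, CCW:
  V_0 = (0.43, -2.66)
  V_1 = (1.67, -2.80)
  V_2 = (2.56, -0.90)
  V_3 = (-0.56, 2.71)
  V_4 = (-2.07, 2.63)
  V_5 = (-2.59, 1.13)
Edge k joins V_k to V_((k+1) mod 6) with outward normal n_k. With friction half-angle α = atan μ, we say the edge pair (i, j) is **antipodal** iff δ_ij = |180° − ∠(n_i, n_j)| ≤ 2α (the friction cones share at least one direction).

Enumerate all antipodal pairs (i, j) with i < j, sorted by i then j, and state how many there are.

count = 3; pairs: (0,3), (1,4), (2,5)

α = atan 0.35 = 19.29°;  2α = 38.58°
n_0 = (-0.1122, -0.9937)
n_1 = (+0.9056, -0.4242)
n_2 = (+0.7566, +0.6539)
n_3 = (-0.0529, +0.9986)
n_4 = (-0.9448, +0.3275)
n_5 = (-0.7821, -0.6232)
  (0,1): δ = 108.66°  ·
  (0,2): δ = 42.72°  ·
  (0,3): δ = 9.47°  ✓
  (0,4): δ = 77.32°  ·
  (0,5): δ = 134.99°  ·
  (1,2): δ = 114.06°  ·
  (1,3): δ = 61.87°  ·
  (1,4): δ = 5.98°  ✓
  (1,5): δ = 63.65°  ·
  (2,3): δ = 127.80°  ·
  (2,4): δ = 59.96°  ·
  (2,5): δ = 2.29°  ✓
  (3,4): δ = 112.15°  ·
  (3,5): δ = 54.48°  ·
  (4,5): δ = 122.33°  ·
antipodal pairs: 3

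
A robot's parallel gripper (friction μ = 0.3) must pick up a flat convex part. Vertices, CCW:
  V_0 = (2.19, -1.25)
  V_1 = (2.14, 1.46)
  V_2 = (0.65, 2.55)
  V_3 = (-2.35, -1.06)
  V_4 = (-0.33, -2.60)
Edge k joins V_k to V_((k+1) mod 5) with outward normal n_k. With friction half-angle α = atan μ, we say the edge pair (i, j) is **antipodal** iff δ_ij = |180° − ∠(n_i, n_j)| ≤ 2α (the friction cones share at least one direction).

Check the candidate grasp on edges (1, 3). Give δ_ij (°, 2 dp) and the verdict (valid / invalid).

α = atan 0.3 = 16.70°;  2α = 33.40°
edge 1: e_1 = (-1.49, +1.09);  n_1 = (+0.5904, +0.8071)
edge 3: e_3 = (+2.02, -1.54);  n_3 = (-0.6063, -0.7953)
∠(n_1, n_3) = 178.87°
δ = |180° − 178.87°| = 1.13°
1.13° ≤ 2α = 33.40°  →  valid

δ = 1.13°, valid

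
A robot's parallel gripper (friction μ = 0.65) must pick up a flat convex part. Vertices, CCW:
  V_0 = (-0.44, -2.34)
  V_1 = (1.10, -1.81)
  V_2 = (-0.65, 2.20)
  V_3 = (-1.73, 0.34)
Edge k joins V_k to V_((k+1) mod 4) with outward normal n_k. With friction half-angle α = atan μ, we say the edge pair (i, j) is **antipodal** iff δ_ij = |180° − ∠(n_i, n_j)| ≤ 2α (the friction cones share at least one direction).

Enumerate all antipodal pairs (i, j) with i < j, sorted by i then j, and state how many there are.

count = 3; pairs: (0,2), (1,2), (1,3)

α = atan 0.65 = 33.02°;  2α = 66.05°
n_0 = (+0.3254, -0.9456)
n_1 = (+0.9165, +0.4000)
n_2 = (-0.8648, +0.5021)
n_3 = (-0.9011, -0.4337)
  (0,1): δ = 85.41°  ·
  (0,2): δ = 40.87°  ✓
  (0,3): δ = 96.71°  ·
  (1,2): δ = 53.72°  ✓
  (1,3): δ = 2.13°  ✓
  (2,3): δ = 124.16°  ·
antipodal pairs: 3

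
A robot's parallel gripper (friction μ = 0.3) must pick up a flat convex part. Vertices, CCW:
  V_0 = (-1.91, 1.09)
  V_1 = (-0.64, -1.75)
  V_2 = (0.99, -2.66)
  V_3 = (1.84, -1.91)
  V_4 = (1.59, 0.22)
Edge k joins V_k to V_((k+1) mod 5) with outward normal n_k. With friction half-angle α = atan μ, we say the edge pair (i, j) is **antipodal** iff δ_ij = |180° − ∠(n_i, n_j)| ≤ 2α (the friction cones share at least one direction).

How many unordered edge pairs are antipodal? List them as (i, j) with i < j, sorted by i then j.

count = 2; pairs: (0,3), (1,4)

α = atan 0.3 = 16.70°;  2α = 33.40°
n_0 = (-0.9129, -0.4082)
n_1 = (-0.4875, -0.8731)
n_2 = (+0.6616, -0.7498)
n_3 = (+0.9932, +0.1166)
n_4 = (+0.2412, +0.9705)
  (0,1): δ = 143.27°  ·
  (0,2): δ = 72.67°  ·
  (0,3): δ = 17.40°  ✓
  (0,4): δ = 51.95°  ·
  (1,2): δ = 109.40°  ·
  (1,3): δ = 54.13°  ·
  (1,4): δ = 15.21°  ✓
  (2,3): δ = 124.73°  ·
  (2,4): δ = 55.38°  ·
  (3,4): δ = 110.65°  ·
antipodal pairs: 2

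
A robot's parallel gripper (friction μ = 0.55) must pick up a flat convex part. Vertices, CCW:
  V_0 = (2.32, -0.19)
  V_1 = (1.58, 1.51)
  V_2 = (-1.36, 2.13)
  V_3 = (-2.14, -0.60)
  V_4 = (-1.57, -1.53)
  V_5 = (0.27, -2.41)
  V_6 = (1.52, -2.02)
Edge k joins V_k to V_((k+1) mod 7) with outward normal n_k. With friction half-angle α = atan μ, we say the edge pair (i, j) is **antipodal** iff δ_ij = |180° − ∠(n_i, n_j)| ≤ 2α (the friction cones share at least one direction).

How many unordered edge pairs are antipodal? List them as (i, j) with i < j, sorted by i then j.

count = 9; pairs: (0,2), (0,3), (0,4), (1,3), (1,4), (1,5), (2,5), (2,6), (3,6)

α = atan 0.55 = 28.81°;  2α = 57.62°
n_0 = (+0.9169, +0.3991)
n_1 = (+0.2063, +0.9785)
n_2 = (-0.9615, +0.2747)
n_3 = (-0.8526, -0.5226)
n_4 = (-0.4315, -0.9021)
n_5 = (+0.2978, -0.9546)
n_6 = (+0.9163, -0.4006)
  (0,1): δ = 125.43°  ·
  (0,2): δ = 39.47°  ✓
  (0,3): δ = 7.98°  ✓
  (0,4): δ = 40.92°  ✓
  (0,5): δ = 83.80°  ·
  (0,6): δ = 132.86°  ·
  (1,2): δ = 94.04°  ·
  (1,3): δ = 46.59°  ✓
  (1,4): δ = 13.65°  ✓
  (1,5): δ = 29.24°  ✓
  (1,6): δ = 78.30°  ·
  (2,3): δ = 132.55°  ·
  (2,4): δ = 99.61°  ·
  (2,5): δ = 56.73°  ✓
  (2,6): δ = 7.67°  ✓
  (3,4): δ = 147.06°  ·
  (3,5): δ = 104.18°  ·
  (3,6): δ = 55.12°  ✓
  (4,5): δ = 137.11°  ·
  (4,6): δ = 88.05°  ·
  (5,6): δ = 130.94°  ·
antipodal pairs: 9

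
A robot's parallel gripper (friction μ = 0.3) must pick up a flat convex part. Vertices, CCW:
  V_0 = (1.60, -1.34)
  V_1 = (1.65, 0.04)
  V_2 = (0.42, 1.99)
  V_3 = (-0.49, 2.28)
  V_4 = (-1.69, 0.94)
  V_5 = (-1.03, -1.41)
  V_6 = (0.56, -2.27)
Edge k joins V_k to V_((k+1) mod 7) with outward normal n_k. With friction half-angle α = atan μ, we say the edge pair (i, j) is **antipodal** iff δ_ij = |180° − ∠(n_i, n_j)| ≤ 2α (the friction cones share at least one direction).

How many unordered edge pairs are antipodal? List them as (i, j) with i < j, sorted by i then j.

count = 5; pairs: (0,4), (1,4), (1,5), (2,5), (3,6)

α = atan 0.3 = 16.70°;  2α = 33.40°
n_0 = (+0.9993, -0.0362)
n_1 = (+0.8458, +0.5335)
n_2 = (+0.3036, +0.9528)
n_3 = (-0.7450, +0.6671)
n_4 = (-0.9628, -0.2704)
n_5 = (-0.4757, -0.8796)
n_6 = (+0.6666, -0.7454)
  (0,1): δ = 145.68°  ·
  (0,2): δ = 105.60°  ·
  (0,3): δ = 39.77°  ·
  (0,4): δ = 17.76°  ✓
  (0,5): δ = 63.67°  ·
  (0,6): δ = 133.88°  ·
  (1,2): δ = 139.92°  ·
  (1,3): δ = 74.09°  ·
  (1,4): δ = 16.56°  ✓
  (1,5): δ = 29.35°  ✓
  (1,6): δ = 99.56°  ·
  (2,3): δ = 114.17°  ·
  (2,4): δ = 56.64°  ·
  (2,5): δ = 10.73°  ✓
  (2,6): δ = 59.48°  ·
  (3,4): δ = 122.47°  ·
  (3,5): δ = 76.56°  ·
  (3,6): δ = 6.35°  ✓
  (4,5): δ = 134.10°  ·
  (4,6): δ = 63.88°  ·
  (5,6): δ = 109.79°  ·
antipodal pairs: 5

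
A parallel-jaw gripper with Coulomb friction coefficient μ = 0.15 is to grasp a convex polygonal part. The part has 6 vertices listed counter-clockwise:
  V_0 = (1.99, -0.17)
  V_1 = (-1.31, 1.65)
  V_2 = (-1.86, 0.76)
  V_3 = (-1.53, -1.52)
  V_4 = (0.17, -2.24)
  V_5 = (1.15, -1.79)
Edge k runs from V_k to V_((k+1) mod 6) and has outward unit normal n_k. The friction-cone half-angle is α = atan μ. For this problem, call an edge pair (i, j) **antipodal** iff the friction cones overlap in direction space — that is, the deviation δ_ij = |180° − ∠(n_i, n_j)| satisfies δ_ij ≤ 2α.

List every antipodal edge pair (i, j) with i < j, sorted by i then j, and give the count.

α = atan 0.15 = 8.53°;  2α = 17.06°
n_0 = (+0.4829, +0.8757)
n_1 = (-0.8507, +0.5257)
n_2 = (-0.9897, -0.1432)
n_3 = (-0.3900, -0.9208)
n_4 = (+0.4173, -0.9088)
n_5 = (+0.8878, -0.4603)
  (0,1): δ = 92.84°  ·
  (0,2): δ = 52.89°  ·
  (0,3): δ = 5.92°  ✓
  (0,4): δ = 53.54°  ·
  (0,5): δ = 91.47°  ·
  (1,2): δ = 140.05°  ·
  (1,3): δ = 81.24°  ·
  (1,4): δ = 33.62°  ·
  (1,5): δ = 4.31°  ✓
  (2,3): δ = 121.19°  ·
  (2,4): δ = 73.57°  ·
  (2,5): δ = 35.64°  ·
  (3,4): δ = 132.38°  ·
  (3,5): δ = 94.45°  ·
  (4,5): δ = 142.07°  ·
antipodal pairs: 2

count = 2; pairs: (0,3), (1,5)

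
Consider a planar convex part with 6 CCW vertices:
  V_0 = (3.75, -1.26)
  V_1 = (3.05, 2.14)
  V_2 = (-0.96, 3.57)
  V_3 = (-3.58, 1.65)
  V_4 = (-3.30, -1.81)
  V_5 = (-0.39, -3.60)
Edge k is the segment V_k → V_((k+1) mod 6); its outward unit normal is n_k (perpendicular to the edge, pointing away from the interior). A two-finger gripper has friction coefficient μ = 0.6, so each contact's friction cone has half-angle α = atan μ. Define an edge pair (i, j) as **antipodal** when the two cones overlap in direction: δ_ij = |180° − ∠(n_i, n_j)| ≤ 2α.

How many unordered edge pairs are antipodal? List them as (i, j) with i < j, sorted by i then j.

count = 5; pairs: (0,3), (0,4), (1,4), (1,5), (2,5)

α = atan 0.6 = 30.96°;  2α = 61.93°
n_0 = (+0.9795, +0.2017)
n_1 = (+0.3359, +0.9419)
n_2 = (-0.5911, +0.8066)
n_3 = (-0.9967, -0.0807)
n_4 = (-0.5239, -0.8518)
n_5 = (+0.4921, -0.8706)
  (0,1): δ = 121.26°  ·
  (0,2): δ = 65.40°  ·
  (0,3): δ = 7.01°  ✓
  (0,4): δ = 46.77°  ✓
  (0,5): δ = 107.84°  ·
  (1,2): δ = 124.14°  ·
  (1,3): δ = 65.75°  ·
  (1,4): δ = 11.97°  ✓
  (1,5): δ = 49.10°  ✓
  (2,3): δ = 121.61°  ·
  (2,4): δ = 67.83°  ·
  (2,5): δ = 6.76°  ✓
  (3,4): δ = 126.22°  ·
  (3,5): δ = 65.15°  ·
  (4,5): δ = 118.93°  ·
antipodal pairs: 5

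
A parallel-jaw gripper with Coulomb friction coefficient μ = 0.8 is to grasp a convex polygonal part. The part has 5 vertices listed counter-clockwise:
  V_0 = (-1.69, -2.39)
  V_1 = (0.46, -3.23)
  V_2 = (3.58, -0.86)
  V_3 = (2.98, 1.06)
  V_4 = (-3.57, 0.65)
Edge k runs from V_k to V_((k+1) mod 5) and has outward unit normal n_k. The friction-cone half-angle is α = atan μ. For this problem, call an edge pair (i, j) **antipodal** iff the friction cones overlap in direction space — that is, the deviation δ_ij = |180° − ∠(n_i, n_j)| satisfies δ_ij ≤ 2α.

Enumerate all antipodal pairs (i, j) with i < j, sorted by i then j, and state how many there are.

α = atan 0.8 = 38.66°;  2α = 77.32°
n_0 = (-0.3639, -0.9314)
n_1 = (+0.6049, -0.7963)
n_2 = (+0.9545, +0.2983)
n_3 = (-0.0625, +0.9980)
n_4 = (-0.8505, -0.5260)
  (0,1): δ = 121.44°  ·
  (0,2): δ = 51.31°  ✓
  (0,3): δ = 24.92°  ✓
  (0,4): δ = 143.07°  ·
  (1,2): δ = 109.87°  ·
  (1,3): δ = 33.64°  ✓
  (1,4): δ = 84.51°  ·
  (2,3): δ = 103.77°  ·
  (2,4): δ = 14.38°  ✓
  (3,4): δ = 61.85°  ✓
antipodal pairs: 5

count = 5; pairs: (0,2), (0,3), (1,3), (2,4), (3,4)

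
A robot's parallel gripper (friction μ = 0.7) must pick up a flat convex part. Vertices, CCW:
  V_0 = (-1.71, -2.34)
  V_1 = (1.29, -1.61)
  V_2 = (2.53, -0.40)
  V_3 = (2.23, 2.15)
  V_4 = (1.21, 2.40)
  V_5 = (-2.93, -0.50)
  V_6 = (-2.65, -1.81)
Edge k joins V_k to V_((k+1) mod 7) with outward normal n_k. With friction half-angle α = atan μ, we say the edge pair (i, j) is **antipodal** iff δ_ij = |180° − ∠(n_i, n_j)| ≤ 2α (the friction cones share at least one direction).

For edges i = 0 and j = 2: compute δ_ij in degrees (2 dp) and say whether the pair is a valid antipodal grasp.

δ = 96.97°, invalid

α = atan 0.7 = 34.99°;  2α = 69.98°
edge 0: e_0 = (+3.00, +0.73);  n_0 = (+0.2364, -0.9716)
edge 2: e_2 = (-0.30, +2.55);  n_2 = (+0.9932, +0.1168)
∠(n_0, n_2) = 83.03°
δ = |180° − 83.03°| = 96.97°
96.97° > 2α = 69.98°  →  invalid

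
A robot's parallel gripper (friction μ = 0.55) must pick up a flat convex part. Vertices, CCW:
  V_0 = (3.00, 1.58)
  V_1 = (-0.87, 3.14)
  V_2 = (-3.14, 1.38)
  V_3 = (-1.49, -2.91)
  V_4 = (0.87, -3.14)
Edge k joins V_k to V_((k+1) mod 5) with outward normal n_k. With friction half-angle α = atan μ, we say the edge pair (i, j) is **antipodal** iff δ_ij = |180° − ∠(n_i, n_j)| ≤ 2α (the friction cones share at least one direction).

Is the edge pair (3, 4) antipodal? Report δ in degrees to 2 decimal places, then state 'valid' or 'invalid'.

α = atan 0.55 = 28.81°;  2α = 57.62°
edge 3: e_3 = (+2.36, -0.23);  n_3 = (-0.0970, -0.9953)
edge 4: e_4 = (+2.13, +4.72);  n_4 = (+0.9115, -0.4113)
∠(n_3, n_4) = 71.28°
δ = |180° − 71.28°| = 108.72°
108.72° > 2α = 57.62°  →  invalid

δ = 108.72°, invalid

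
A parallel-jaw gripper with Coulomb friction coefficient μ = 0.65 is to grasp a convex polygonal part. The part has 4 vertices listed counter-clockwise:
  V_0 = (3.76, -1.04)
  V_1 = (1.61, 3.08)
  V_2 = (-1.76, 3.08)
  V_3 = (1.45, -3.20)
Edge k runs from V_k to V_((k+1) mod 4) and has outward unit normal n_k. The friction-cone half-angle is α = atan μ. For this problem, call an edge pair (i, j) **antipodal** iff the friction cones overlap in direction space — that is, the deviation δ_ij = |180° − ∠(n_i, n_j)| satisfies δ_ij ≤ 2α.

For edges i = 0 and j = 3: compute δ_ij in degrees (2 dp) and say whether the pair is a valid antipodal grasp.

α = atan 0.65 = 33.02°;  2α = 66.05°
edge 0: e_0 = (-2.15, +4.12);  n_0 = (+0.8865, +0.4626)
edge 3: e_3 = (+2.31, +2.16);  n_3 = (+0.6830, -0.7304)
∠(n_0, n_3) = 74.48°
δ = |180° − 74.48°| = 105.52°
105.52° > 2α = 66.05°  →  invalid

δ = 105.52°, invalid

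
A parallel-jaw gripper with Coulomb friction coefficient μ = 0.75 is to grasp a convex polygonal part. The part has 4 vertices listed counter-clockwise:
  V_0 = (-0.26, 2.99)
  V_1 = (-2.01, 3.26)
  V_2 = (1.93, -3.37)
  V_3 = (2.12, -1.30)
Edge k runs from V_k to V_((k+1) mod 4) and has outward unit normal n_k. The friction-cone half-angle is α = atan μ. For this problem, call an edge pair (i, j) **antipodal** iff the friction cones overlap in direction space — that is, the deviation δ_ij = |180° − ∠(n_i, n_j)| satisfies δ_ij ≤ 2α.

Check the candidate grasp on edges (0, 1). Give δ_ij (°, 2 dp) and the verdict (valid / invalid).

δ = 50.51°, valid

α = atan 0.75 = 36.87°;  2α = 73.74°
edge 0: e_0 = (-1.75, +0.27);  n_0 = (+0.1525, +0.9883)
edge 1: e_1 = (+3.94, -6.63);  n_1 = (-0.8597, -0.5109)
∠(n_0, n_1) = 129.49°
δ = |180° − 129.49°| = 50.51°
50.51° ≤ 2α = 73.74°  →  valid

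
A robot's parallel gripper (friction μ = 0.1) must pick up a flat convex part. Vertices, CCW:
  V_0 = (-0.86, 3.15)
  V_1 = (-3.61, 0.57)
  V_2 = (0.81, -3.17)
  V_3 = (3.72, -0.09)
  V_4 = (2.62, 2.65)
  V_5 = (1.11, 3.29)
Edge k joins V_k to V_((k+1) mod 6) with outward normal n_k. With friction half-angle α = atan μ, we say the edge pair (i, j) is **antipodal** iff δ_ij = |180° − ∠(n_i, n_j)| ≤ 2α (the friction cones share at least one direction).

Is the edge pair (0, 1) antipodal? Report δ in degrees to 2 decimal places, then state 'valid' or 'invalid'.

δ = 83.41°, invalid

α = atan 0.1 = 5.71°;  2α = 11.42°
edge 0: e_0 = (-2.75, -2.58);  n_0 = (-0.6842, +0.7293)
edge 1: e_1 = (+4.42, -3.74);  n_1 = (-0.6459, -0.7634)
∠(n_0, n_1) = 96.59°
δ = |180° − 96.59°| = 83.41°
83.41° > 2α = 11.42°  →  invalid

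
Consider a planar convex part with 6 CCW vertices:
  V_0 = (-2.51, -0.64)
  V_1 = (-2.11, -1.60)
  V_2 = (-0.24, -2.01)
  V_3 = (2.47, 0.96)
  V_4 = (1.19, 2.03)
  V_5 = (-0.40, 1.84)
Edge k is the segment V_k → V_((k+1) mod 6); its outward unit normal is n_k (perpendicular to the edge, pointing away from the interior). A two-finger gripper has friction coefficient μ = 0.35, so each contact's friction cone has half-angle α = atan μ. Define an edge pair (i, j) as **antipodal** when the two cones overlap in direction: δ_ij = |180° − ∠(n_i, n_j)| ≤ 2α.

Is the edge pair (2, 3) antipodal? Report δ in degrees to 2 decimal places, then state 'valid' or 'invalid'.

δ = 87.51°, invalid

α = atan 0.35 = 19.29°;  2α = 38.58°
edge 2: e_2 = (+2.71, +2.97);  n_2 = (+0.7387, -0.6740)
edge 3: e_3 = (-1.28, +1.07);  n_3 = (+0.6414, +0.7672)
∠(n_2, n_3) = 92.49°
δ = |180° − 92.49°| = 87.51°
87.51° > 2α = 38.58°  →  invalid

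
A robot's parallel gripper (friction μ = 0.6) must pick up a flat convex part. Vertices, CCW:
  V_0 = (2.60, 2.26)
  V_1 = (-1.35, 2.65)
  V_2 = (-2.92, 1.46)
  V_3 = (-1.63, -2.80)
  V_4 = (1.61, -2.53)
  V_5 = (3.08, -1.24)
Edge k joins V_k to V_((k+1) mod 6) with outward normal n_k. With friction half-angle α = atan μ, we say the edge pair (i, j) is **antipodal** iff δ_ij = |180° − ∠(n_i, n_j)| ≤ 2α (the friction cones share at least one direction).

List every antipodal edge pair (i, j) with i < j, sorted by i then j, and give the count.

count = 6; pairs: (0,3), (0,4), (1,3), (1,4), (1,5), (2,5)

α = atan 0.6 = 30.96°;  2α = 61.93°
n_0 = (+0.0983, +0.9952)
n_1 = (-0.6041, +0.7969)
n_2 = (-0.9571, -0.2898)
n_3 = (+0.0830, -0.9965)
n_4 = (+0.6596, -0.7516)
n_5 = (+0.9907, +0.1359)
  (0,1): δ = 137.20°  ·
  (0,2): δ = 67.51°  ·
  (0,3): δ = 10.40°  ✓
  (0,4): δ = 46.91°  ✓
  (0,5): δ = 103.45°  ·
  (1,2): δ = 110.31°  ·
  (1,3): δ = 32.40°  ✓
  (1,4): δ = 4.11°  ✓
  (1,5): δ = 60.65°  ✓
  (2,3): δ = 102.08°  ·
  (2,4): δ = 65.58°  ·
  (2,5): δ = 9.04°  ✓
  (3,4): δ = 143.50°  ·
  (3,5): δ = 86.95°  ·
  (4,5): δ = 123.46°  ·
antipodal pairs: 6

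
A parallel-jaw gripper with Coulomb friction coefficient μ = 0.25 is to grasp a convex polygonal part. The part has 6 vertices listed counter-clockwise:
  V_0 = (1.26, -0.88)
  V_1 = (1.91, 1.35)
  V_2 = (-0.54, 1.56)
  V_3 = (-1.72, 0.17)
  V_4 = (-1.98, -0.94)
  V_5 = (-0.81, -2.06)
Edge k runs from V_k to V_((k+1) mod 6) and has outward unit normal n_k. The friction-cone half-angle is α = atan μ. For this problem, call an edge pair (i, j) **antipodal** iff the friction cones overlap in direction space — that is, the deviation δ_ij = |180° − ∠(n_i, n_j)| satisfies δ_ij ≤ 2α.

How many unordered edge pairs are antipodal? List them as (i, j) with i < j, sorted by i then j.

α = atan 0.25 = 14.04°;  2α = 28.07°
n_0 = (+0.9600, -0.2798)
n_1 = (+0.0854, +0.9963)
n_2 = (-0.7623, +0.6472)
n_3 = (-0.9736, +0.2281)
n_4 = (-0.6915, -0.7224)
n_5 = (+0.4952, -0.8688)
  (0,1): δ = 78.65°  ·
  (0,2): δ = 24.08°  ✓
  (0,3): δ = 3.07°  ✓
  (0,4): δ = 62.50°  ·
  (0,5): δ = 135.94°  ·
  (1,2): δ = 125.43°  ·
  (1,3): δ = 98.28°  ·
  (1,4): δ = 38.85°  ·
  (1,5): δ = 34.58°  ·
  (2,3): δ = 152.85°  ·
  (2,4): δ = 93.42°  ·
  (2,5): δ = 19.99°  ✓
  (3,4): δ = 120.57°  ·
  (3,5): δ = 47.13°  ·
  (4,5): δ = 106.57°  ·
antipodal pairs: 3

count = 3; pairs: (0,2), (0,3), (2,5)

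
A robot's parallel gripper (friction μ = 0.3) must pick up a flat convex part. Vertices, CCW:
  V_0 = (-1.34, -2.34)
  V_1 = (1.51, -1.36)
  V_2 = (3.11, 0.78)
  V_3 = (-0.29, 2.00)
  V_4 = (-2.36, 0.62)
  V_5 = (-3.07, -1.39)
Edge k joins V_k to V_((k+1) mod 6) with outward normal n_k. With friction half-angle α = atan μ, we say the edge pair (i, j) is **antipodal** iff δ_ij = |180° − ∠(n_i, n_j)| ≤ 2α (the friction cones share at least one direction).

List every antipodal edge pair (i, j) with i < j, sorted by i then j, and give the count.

count = 4; pairs: (0,3), (1,3), (1,4), (2,5)

α = atan 0.3 = 16.70°;  2α = 33.40°
n_0 = (+0.3252, -0.9457)
n_1 = (+0.8009, -0.5988)
n_2 = (+0.3377, +0.9412)
n_3 = (-0.5547, +0.8321)
n_4 = (-0.9429, +0.3331)
n_5 = (-0.4813, -0.8765)
  (0,1): δ = 145.76°  ·
  (0,2): δ = 38.72°  ·
  (0,3): δ = 14.71°  ✓
  (0,4): δ = 51.57°  ·
  (0,5): δ = 132.25°  ·
  (1,2): δ = 72.96°  ·
  (1,3): δ = 19.53°  ✓
  (1,4): δ = 17.33°  ✓
  (1,5): δ = 98.01°  ·
  (2,3): δ = 126.57°  ·
  (2,4): δ = 89.72°  ·
  (2,5): δ = 9.03°  ✓
  (3,4): δ = 143.15°  ·
  (3,5): δ = 62.46°  ·
  (4,5): δ = 99.32°  ·
antipodal pairs: 4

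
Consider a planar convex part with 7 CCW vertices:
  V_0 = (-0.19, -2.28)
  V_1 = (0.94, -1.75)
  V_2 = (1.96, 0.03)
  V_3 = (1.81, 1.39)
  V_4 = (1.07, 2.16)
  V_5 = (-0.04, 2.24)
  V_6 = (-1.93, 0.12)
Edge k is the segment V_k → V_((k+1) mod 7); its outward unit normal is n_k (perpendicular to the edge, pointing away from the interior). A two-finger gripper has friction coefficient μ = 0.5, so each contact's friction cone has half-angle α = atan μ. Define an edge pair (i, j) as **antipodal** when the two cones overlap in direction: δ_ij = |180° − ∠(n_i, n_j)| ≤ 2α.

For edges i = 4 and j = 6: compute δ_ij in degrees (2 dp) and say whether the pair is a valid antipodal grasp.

δ = 49.94°, valid

α = atan 0.5 = 26.57°;  2α = 53.13°
edge 4: e_4 = (-1.11, +0.08);  n_4 = (+0.0719, +0.9974)
edge 6: e_6 = (+1.74, -2.40);  n_6 = (-0.8096, -0.5870)
∠(n_4, n_6) = 130.06°
δ = |180° − 130.06°| = 49.94°
49.94° ≤ 2α = 53.13°  →  valid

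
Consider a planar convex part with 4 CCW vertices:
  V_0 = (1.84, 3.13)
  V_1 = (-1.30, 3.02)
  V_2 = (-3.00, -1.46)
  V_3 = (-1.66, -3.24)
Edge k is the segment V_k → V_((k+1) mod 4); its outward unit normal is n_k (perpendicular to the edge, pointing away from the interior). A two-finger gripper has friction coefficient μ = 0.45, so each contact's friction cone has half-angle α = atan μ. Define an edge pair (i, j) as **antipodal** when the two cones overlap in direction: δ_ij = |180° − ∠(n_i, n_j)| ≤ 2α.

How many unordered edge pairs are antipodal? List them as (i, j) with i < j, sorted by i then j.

α = atan 0.45 = 24.23°;  2α = 48.46°
n_0 = (-0.0350, +0.9994)
n_1 = (-0.9349, +0.3548)
n_2 = (-0.7989, -0.6014)
n_3 = (+0.8764, -0.4815)
  (0,1): δ = 112.79°  ·
  (0,2): δ = 55.03°  ·
  (0,3): δ = 59.21°  ·
  (1,2): δ = 122.25°  ·
  (1,3): δ = 8.01°  ✓
  (2,3): δ = 65.76°  ·
antipodal pairs: 1

count = 1; pairs: (1,3)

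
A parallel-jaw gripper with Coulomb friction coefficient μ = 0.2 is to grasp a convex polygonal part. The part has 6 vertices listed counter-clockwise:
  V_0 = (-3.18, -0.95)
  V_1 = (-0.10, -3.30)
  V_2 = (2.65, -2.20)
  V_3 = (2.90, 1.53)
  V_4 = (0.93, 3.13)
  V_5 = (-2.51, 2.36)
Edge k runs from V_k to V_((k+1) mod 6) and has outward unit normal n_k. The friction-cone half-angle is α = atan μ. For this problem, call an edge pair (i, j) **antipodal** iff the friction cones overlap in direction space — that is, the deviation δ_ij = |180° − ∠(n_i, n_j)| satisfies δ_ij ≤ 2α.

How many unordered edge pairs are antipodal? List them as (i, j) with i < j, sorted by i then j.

count = 3; pairs: (0,3), (1,4), (2,5)

α = atan 0.2 = 11.31°;  2α = 22.62°
n_0 = (-0.6066, -0.7950)
n_1 = (+0.3714, -0.9285)
n_2 = (+0.9978, -0.0669)
n_3 = (+0.6304, +0.7762)
n_4 = (-0.2184, +0.9759)
n_5 = (-0.9801, +0.1984)
  (0,1): δ = 120.86°  ·
  (0,2): δ = 56.49°  ·
  (0,3): δ = 1.74°  ✓
  (0,4): δ = 49.96°  ·
  (0,5): δ = 115.90°  ·
  (1,2): δ = 115.64°  ·
  (1,3): δ = 60.88°  ·
  (1,4): δ = 9.18°  ✓
  (1,5): δ = 56.76°  ·
  (2,3): δ = 125.25°  ·
  (2,4): δ = 73.55°  ·
  (2,5): δ = 7.61°  ✓
  (3,4): δ = 128.30°  ·
  (3,5): δ = 62.36°  ·
  (4,5): δ = 114.06°  ·
antipodal pairs: 3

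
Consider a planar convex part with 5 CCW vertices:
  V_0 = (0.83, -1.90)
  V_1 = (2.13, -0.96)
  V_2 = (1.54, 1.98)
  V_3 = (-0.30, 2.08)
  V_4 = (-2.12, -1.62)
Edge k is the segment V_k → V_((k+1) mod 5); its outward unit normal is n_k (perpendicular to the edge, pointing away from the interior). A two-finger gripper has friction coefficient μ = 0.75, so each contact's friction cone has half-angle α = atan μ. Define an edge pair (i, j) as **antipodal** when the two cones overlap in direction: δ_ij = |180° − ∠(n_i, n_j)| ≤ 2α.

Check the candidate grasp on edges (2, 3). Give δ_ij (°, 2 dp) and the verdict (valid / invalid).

α = atan 0.75 = 36.87°;  2α = 73.74°
edge 2: e_2 = (-1.84, +0.10);  n_2 = (+0.0543, +0.9985)
edge 3: e_3 = (-1.82, -3.70);  n_3 = (-0.8973, +0.4414)
∠(n_2, n_3) = 66.92°
δ = |180° − 66.92°| = 113.08°
113.08° > 2α = 73.74°  →  invalid

δ = 113.08°, invalid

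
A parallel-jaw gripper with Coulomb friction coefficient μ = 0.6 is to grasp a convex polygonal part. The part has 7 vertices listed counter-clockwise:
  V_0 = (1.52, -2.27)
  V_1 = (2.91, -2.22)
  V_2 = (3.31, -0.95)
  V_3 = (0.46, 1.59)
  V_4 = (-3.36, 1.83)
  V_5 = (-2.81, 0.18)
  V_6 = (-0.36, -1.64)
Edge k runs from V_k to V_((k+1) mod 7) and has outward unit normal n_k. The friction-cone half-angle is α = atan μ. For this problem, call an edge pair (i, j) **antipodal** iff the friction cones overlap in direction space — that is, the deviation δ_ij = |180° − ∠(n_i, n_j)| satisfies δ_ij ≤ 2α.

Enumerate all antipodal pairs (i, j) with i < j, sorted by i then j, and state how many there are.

α = atan 0.6 = 30.96°;  2α = 61.93°
n_0 = (+0.0359, -0.9994)
n_1 = (+0.9538, -0.3004)
n_2 = (+0.6653, +0.7465)
n_3 = (+0.0627, +0.9980)
n_4 = (-0.9487, -0.3162)
n_5 = (-0.5963, -0.8027)
n_6 = (-0.3177, -0.9482)
  (0,1): δ = 109.54°  ·
  (0,2): δ = 43.77°  ✓
  (0,3): δ = 5.66°  ✓
  (0,4): δ = 106.37°  ·
  (0,5): δ = 141.33°  ·
  (0,6): δ = 159.41°  ·
  (1,2): δ = 114.23°  ·
  (1,3): δ = 76.11°  ·
  (1,4): δ = 35.92°  ✓
  (1,5): δ = 70.88°  ·
  (1,6): δ = 88.96°  ·
  (2,3): δ = 141.89°  ·
  (2,4): δ = 29.86°  ✓
  (2,5): δ = 5.10°  ✓
  (2,6): δ = 23.18°  ✓
  (3,4): δ = 67.97°  ·
  (3,5): δ = 33.01°  ✓
  (3,6): δ = 14.93°  ✓
  (4,5): δ = 145.04°  ·
  (4,6): δ = 126.96°  ·
  (5,6): δ = 161.92°  ·
antipodal pairs: 8

count = 8; pairs: (0,2), (0,3), (1,4), (2,4), (2,5), (2,6), (3,5), (3,6)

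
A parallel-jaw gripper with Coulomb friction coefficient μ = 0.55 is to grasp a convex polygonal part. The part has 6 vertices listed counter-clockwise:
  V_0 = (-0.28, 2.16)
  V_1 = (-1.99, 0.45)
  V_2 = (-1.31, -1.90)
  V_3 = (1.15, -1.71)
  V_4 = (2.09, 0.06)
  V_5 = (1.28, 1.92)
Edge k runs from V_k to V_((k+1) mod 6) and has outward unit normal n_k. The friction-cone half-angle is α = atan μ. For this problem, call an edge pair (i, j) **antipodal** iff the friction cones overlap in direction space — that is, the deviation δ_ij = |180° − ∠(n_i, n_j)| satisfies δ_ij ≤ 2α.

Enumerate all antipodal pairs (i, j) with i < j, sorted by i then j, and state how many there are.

α = atan 0.55 = 28.81°;  2α = 57.62°
n_0 = (-0.7071, +0.7071)
n_1 = (-0.9606, -0.2780)
n_2 = (+0.0770, -0.9970)
n_3 = (+0.8832, -0.4690)
n_4 = (+0.9168, +0.3993)
n_5 = (+0.1521, +0.9884)
  (0,1): δ = 118.86°  ·
  (0,2): δ = 40.58°  ✓
  (0,3): δ = 17.03°  ✓
  (0,4): δ = 68.53°  ·
  (0,5): δ = 126.25°  ·
  (1,2): δ = 101.72°  ·
  (1,3): δ = 44.11°  ✓
  (1,4): δ = 7.39°  ✓
  (1,5): δ = 65.12°  ·
  (2,3): δ = 122.39°  ·
  (2,4): δ = 70.88°  ·
  (2,5): δ = 13.16°  ✓
  (3,4): δ = 128.50°  ·
  (3,5): δ = 70.77°  ·
  (4,5): δ = 122.28°  ·
antipodal pairs: 5

count = 5; pairs: (0,2), (0,3), (1,3), (1,4), (2,5)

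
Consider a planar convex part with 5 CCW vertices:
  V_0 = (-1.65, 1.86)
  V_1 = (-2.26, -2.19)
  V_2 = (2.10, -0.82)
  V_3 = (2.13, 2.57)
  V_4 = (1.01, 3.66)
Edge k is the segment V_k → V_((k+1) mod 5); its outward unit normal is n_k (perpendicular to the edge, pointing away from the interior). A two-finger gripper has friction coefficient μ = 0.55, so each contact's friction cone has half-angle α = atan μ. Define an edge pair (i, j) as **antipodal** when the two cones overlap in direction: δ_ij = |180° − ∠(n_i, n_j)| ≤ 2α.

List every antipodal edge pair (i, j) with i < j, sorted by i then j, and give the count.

α = atan 0.55 = 28.81°;  2α = 57.62°
n_0 = (-0.9888, +0.1489)
n_1 = (+0.2998, -0.9540)
n_2 = (+1.0000, -0.0088)
n_3 = (+0.6974, +0.7166)
n_4 = (-0.5604, +0.8282)
  (0,1): δ = 63.99°  ·
  (0,2): δ = 8.06°  ✓
  (0,3): δ = 54.34°  ✓
  (0,4): δ = 132.65°  ·
  (1,2): δ = 107.95°  ·
  (1,3): δ = 61.67°  ·
  (1,4): δ = 16.64°  ✓
  (2,3): δ = 133.72°  ·
  (2,4): δ = 55.41°  ✓
  (3,4): δ = 101.69°  ·
antipodal pairs: 4

count = 4; pairs: (0,2), (0,3), (1,4), (2,4)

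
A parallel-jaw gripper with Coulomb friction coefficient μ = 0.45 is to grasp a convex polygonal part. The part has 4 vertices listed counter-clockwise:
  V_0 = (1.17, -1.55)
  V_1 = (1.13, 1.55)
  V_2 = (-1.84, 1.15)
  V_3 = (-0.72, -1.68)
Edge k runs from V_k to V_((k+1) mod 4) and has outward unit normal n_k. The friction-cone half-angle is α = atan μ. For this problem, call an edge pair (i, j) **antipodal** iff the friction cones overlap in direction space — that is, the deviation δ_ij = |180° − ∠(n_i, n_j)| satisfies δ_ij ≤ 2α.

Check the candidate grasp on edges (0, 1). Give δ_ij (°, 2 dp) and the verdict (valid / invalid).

α = atan 0.45 = 24.23°;  2α = 48.46°
edge 0: e_0 = (-0.04, +3.10);  n_0 = (+0.9999, +0.0129)
edge 1: e_1 = (-2.97, -0.40);  n_1 = (-0.1335, +0.9911)
∠(n_0, n_1) = 96.93°
δ = |180° − 96.93°| = 83.07°
83.07° > 2α = 48.46°  →  invalid

δ = 83.07°, invalid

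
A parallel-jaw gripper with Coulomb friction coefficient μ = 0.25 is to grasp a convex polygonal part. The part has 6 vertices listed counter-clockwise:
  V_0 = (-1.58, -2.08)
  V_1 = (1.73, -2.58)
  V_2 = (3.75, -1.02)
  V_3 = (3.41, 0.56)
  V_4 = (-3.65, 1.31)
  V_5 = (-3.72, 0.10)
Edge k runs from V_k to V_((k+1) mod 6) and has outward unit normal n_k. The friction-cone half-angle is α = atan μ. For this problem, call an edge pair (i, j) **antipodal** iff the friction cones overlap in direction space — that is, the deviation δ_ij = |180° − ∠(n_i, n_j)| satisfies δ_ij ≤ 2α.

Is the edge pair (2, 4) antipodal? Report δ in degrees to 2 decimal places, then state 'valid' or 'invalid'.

α = atan 0.25 = 14.04°;  2α = 28.07°
edge 2: e_2 = (-0.34, +1.58);  n_2 = (+0.9776, +0.2104)
edge 4: e_4 = (-0.07, -1.21);  n_4 = (-0.9983, +0.0578)
∠(n_2, n_4) = 164.54°
δ = |180° − 164.54°| = 15.46°
15.46° ≤ 2α = 28.07°  →  valid

δ = 15.46°, valid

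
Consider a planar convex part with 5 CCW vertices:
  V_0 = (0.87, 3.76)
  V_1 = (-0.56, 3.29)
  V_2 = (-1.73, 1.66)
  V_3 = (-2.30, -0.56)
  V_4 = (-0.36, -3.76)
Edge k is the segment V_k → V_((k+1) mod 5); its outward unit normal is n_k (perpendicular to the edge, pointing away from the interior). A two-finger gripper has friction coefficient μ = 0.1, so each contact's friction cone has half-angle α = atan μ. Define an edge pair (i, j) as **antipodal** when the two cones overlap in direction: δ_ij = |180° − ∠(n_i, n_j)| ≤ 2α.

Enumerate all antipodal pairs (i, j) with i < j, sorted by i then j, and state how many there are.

α = atan 0.1 = 5.71°;  2α = 11.42°
n_0 = (-0.3122, +0.9500)
n_1 = (-0.8124, +0.5831)
n_2 = (-0.9686, +0.2487)
n_3 = (-0.8551, -0.5184)
n_4 = (+0.9869, -0.1614)
  (0,1): δ = 143.86°  ·
  (0,2): δ = 122.59°  ·
  (0,3): δ = 76.97°  ·
  (0,4): δ = 62.52°  ·
  (1,2): δ = 158.73°  ·
  (1,3): δ = 113.10°  ·
  (1,4): δ = 26.38°  ·
  (2,3): δ = 134.37°  ·
  (2,4): δ = 5.11°  ✓
  (3,4): δ = 40.52°  ·
antipodal pairs: 1

count = 1; pairs: (2,4)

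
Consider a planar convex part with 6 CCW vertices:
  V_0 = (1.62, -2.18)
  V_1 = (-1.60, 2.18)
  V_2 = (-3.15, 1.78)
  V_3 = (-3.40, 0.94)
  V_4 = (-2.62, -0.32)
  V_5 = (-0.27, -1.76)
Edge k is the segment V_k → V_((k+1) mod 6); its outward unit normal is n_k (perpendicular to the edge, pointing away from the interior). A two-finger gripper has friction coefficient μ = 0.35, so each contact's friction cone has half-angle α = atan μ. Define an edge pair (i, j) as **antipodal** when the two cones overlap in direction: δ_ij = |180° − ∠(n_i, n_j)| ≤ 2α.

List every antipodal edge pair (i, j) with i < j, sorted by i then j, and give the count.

count = 3; pairs: (0,3), (0,4), (1,5)

α = atan 0.35 = 19.29°;  2α = 38.58°
n_0 = (+0.8044, +0.5941)
n_1 = (-0.2499, +0.9683)
n_2 = (-0.9585, +0.2853)
n_3 = (-0.8503, -0.5264)
n_4 = (-0.5225, -0.8527)
n_5 = (-0.2169, -0.9762)
  (0,1): δ = 111.98°  ·
  (0,2): δ = 53.02°  ·
  (0,3): δ = 4.69°  ✓
  (0,4): δ = 22.05°  ✓
  (0,5): δ = 41.02°  ·
  (1,2): δ = 121.04°  ·
  (1,3): δ = 72.71°  ·
  (1,4): δ = 45.97°  ·
  (1,5): δ = 27.00°  ✓
  (2,3): δ = 131.67°  ·
  (2,4): δ = 104.92°  ·
  (2,5): δ = 85.95°  ·
  (3,4): δ = 153.26°  ·
  (3,5): δ = 134.29°  ·
  (4,5): δ = 161.03°  ·
antipodal pairs: 3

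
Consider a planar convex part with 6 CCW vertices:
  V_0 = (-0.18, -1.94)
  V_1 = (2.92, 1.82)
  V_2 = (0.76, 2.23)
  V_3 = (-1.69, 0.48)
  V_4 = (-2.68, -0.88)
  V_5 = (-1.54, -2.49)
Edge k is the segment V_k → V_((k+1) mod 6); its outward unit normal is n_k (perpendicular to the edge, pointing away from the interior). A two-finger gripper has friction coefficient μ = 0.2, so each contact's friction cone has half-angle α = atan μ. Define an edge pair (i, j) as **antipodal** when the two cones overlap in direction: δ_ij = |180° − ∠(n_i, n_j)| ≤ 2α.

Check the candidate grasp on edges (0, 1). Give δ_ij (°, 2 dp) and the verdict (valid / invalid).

δ = 61.24°, invalid

α = atan 0.2 = 11.31°;  2α = 22.62°
edge 0: e_0 = (+3.10, +3.76);  n_0 = (+0.7716, -0.6361)
edge 1: e_1 = (-2.16, +0.41);  n_1 = (+0.1865, +0.9825)
∠(n_0, n_1) = 118.76°
δ = |180° − 118.76°| = 61.24°
61.24° > 2α = 22.62°  →  invalid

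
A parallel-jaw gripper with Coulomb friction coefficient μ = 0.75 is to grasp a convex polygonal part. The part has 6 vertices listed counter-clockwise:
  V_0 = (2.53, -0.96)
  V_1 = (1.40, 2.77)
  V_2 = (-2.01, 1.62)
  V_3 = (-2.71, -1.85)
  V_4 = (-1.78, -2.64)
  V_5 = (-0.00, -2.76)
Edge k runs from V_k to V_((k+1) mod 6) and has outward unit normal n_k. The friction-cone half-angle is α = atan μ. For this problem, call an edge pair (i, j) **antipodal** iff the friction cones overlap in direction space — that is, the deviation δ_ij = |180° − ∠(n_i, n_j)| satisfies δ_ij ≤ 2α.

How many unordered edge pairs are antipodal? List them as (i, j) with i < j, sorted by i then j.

α = atan 0.75 = 36.87°;  2α = 73.74°
n_0 = (+0.9570, +0.2899)
n_1 = (-0.3196, +0.9476)
n_2 = (-0.9803, +0.1977)
n_3 = (-0.6474, -0.7621)
n_4 = (-0.0673, -0.9977)
n_5 = (+0.5797, -0.8148)
  (0,1): δ = 88.22°  ·
  (0,2): δ = 28.26°  ✓
  (0,3): δ = 32.80°  ✓
  (0,4): δ = 69.29°  ✓
  (0,5): δ = 108.58°  ·
  (1,2): δ = 120.04°  ·
  (1,3): δ = 58.98°  ✓
  (1,4): δ = 22.49°  ✓
  (1,5): δ = 16.79°  ✓
  (2,3): δ = 118.94°  ·
  (2,4): δ = 82.45°  ·
  (2,5): δ = 43.16°  ✓
  (3,4): δ = 143.51°  ·
  (3,5): δ = 104.22°  ·
  (4,5): δ = 140.71°  ·
antipodal pairs: 7

count = 7; pairs: (0,2), (0,3), (0,4), (1,3), (1,4), (1,5), (2,5)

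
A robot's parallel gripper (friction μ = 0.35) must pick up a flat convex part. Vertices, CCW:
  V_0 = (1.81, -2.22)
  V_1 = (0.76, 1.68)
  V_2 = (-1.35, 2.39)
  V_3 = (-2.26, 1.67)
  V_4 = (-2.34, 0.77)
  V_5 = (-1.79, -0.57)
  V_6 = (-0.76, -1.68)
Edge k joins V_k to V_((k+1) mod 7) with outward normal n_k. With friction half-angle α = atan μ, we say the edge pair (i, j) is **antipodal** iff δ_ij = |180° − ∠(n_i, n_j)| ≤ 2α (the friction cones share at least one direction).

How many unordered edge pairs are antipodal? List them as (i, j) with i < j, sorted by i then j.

count = 5; pairs: (0,3), (0,4), (0,5), (1,5), (1,6)

α = atan 0.35 = 19.29°;  2α = 38.58°
n_0 = (+0.9656, +0.2600)
n_1 = (+0.3189, +0.9478)
n_2 = (-0.6205, +0.7842)
n_3 = (-0.9961, +0.0885)
n_4 = (-0.9251, -0.3797)
n_5 = (-0.7330, -0.6802)
n_6 = (-0.2056, -0.9786)
  (0,1): δ = 123.67°  ·
  (0,2): δ = 66.72°  ·
  (0,3): δ = 20.15°  ✓
  (0,4): δ = 7.25°  ✓
  (0,5): δ = 27.79°  ✓
  (0,6): δ = 63.07°  ·
  (1,2): δ = 123.05°  ·
  (1,3): δ = 76.48°  ·
  (1,4): δ = 49.09°  ·
  (1,5): δ = 28.54°  ✓
  (1,6): δ = 6.73°  ✓
  (2,3): δ = 133.43°  ·
  (2,4): δ = 106.04°  ·
  (2,5): δ = 85.49°  ·
  (2,6): δ = 50.22°  ·
  (3,4): δ = 152.60°  ·
  (3,5): δ = 132.06°  ·
  (3,6): δ = 96.79°  ·
  (4,5): δ = 159.46°  ·
  (4,6): δ = 124.18°  ·
  (5,6): δ = 144.73°  ·
antipodal pairs: 5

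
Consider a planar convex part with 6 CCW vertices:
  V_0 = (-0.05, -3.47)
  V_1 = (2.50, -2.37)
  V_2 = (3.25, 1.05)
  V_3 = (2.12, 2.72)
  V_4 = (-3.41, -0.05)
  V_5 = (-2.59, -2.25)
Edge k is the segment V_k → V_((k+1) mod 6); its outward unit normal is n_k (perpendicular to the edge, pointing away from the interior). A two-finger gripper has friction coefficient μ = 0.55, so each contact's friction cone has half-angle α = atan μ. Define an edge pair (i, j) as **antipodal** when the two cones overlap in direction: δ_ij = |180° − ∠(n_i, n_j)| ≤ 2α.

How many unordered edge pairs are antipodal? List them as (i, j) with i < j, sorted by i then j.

count = 6; pairs: (0,3), (1,3), (1,4), (2,4), (2,5), (3,5)

α = atan 0.55 = 28.81°;  2α = 57.62°
n_0 = (+0.3961, -0.9182)
n_1 = (+0.9768, -0.2142)
n_2 = (+0.8282, +0.5604)
n_3 = (-0.4479, +0.8941)
n_4 = (-0.9370, -0.3493)
n_5 = (-0.4330, -0.9014)
  (0,1): δ = 125.70°  ·
  (0,2): δ = 79.25°  ·
  (0,3): δ = 3.27°  ✓
  (0,4): δ = 87.11°  ·
  (0,5): δ = 131.01°  ·
  (1,2): δ = 133.55°  ·
  (1,3): δ = 51.02°  ✓
  (1,4): δ = 32.81°  ✓
  (1,5): δ = 76.71°  ·
  (2,3): δ = 97.48°  ·
  (2,4): δ = 13.64°  ✓
  (2,5): δ = 30.26°  ✓
  (3,4): δ = 96.16°  ·
  (3,5): δ = 52.26°  ✓
  (4,5): δ = 136.10°  ·
antipodal pairs: 6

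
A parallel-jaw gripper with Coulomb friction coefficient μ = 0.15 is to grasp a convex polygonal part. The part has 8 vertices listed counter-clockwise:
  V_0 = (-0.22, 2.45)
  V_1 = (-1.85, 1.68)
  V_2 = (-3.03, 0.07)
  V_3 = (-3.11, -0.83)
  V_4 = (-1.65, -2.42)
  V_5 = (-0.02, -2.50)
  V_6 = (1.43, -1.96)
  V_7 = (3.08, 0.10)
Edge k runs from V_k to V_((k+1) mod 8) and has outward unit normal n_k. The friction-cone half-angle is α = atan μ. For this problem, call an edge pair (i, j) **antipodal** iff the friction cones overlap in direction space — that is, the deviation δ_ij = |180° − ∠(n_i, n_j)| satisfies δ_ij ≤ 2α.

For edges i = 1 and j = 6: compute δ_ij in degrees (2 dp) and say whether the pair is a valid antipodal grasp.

δ = 2.46°, valid

α = atan 0.15 = 8.53°;  2α = 17.06°
edge 1: e_1 = (-1.18, -1.61);  n_1 = (-0.8066, +0.5911)
edge 6: e_6 = (+1.65, +2.06);  n_6 = (+0.7805, -0.6252)
∠(n_1, n_6) = 177.54°
δ = |180° − 177.54°| = 2.46°
2.46° ≤ 2α = 17.06°  →  valid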